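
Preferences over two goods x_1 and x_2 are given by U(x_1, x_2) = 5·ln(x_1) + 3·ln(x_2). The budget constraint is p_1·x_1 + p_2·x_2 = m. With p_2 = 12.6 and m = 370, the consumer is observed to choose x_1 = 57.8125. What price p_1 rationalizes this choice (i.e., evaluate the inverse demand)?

p_1 = 4

MU_x_1/MU_x_2 = (5·x_2)/(3·x_1); tangency sets this equal to p_1/p_2.
Rearranging, p_2·x_2 = (3/5)·p_1·x_1. Substituting into the budget gives p_1·x_1·(1 + (3/5)) = m.
Demand: x_1*(p_1,p_2,m) = 0.625·m/p_1 and x_2* = 0.375·m/p_2.
Set x_1* = 57.8125 in the demand function and solve for p_1: p_1 = 4.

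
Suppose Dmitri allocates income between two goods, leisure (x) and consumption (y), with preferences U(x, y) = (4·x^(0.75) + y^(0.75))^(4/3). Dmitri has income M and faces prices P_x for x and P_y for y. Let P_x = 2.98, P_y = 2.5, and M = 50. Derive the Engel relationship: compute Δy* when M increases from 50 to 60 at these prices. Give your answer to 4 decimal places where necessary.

From the CES first-order condition, 4·(y/x)^(0.25) = P_x/P_y.
Hence y/x = ((1/4)·P_x/P_y)^(1/(0.25)), i.e. raised to the 4 power.
Substitute y = (y/x)·x into the budget: x* = M/(P_x + P_y·(y/x)).
Numerically y/x = 0.007886, so x* = 50/(2.98 + 2.5·0.007886) = 16.6682 and y* = 0.007886·16.6682 = 0.1314.
At M' = 60: y* = 0.1577. Change: 0.1577 − 0.1314 = 0.0263.

Δy* = 0.0263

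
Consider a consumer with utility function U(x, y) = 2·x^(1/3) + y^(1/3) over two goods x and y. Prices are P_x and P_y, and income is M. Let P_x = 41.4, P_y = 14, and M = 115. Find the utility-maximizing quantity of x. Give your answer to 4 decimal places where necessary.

x* = 1.7275

MU_x ∝ 2·x^(-2/3), MU_y ∝ y^(-2/3), so MRS = 2·(y/x)^(2/3) = P_x/P_y.
Hence y/x = ((1/2)·P_x/P_y)^(1/(2/3)), i.e. raised to the 1.5 power.
Substitute y = (y/x)·x into the budget: x* = M/(P_x + P_y·(y/x)).
Numerically y/x = 1.797891, so x* = 115/(41.4 + 14·1.797891) = 1.7275.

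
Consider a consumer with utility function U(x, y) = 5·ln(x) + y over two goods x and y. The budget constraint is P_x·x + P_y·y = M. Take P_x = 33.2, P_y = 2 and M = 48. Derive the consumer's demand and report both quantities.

x* = 0.3012, y* = 19

At the given prices: x* = 5·2/33.2 = 0.3012, and y* = 19.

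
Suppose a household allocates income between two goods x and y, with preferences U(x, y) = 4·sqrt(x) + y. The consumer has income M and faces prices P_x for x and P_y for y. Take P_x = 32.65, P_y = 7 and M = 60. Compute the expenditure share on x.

share on x = 0.1001

Set MRS = P_x/P_y: 2·x^(−1/2) = P_x/P_y.
Thus x* = (2·P_y/P_x)² — independent of M — with the rest of income spent on y.
Plugging in: x* = (2·7/32.65)² = 0.1839, y* = 7.7138.
Expenditure on x: 32.65·0.1839 = 6.0031; share = 0.1001.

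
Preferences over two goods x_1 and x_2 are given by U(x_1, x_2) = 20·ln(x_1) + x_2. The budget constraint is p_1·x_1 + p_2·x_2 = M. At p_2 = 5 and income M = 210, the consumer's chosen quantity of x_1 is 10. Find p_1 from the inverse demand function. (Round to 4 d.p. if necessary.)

p_1 = 10

MU_x_1 = 20/x_1, MU_x_2 = 1. Tangency: 20/x_1 = p_1/p_2.
So x_1*(p_1,p_2) = 20·p_2/p_1, independent of income; and x_2* = (M − 20·p_2)/p_2.
Set x_1* = 10 in the demand function and solve for p_1: p_1 = 10.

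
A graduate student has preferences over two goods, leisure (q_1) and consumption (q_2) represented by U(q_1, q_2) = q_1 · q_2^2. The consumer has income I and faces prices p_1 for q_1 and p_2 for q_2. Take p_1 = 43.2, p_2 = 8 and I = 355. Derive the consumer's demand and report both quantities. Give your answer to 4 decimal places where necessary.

q_1* = 2.7392, q_2* = 29.5833

The MRS is (1/2)·q_2/q_1. Set MRS = p_1/p_2.
Rearranging, p_2·q_2 = 2·p_1·q_1. Substituting into the budget gives p_1·q_1·(1 + 2) = I.
Demand: q_1*(p_1,p_2,I) = 1/3·I/p_1 and q_2* = 2/3·I/p_2.
At p_1=43.2, p_2=8, I=355: q_1* = 1/3·355/43.2 = 2.7392, q_2* = 29.5833.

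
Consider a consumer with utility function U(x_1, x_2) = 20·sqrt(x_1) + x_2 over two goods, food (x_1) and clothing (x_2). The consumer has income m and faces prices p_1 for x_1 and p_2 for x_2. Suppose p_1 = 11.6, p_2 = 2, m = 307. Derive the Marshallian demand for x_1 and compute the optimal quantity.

x_1* = 2.9727

MU_x_1 = 10/√x_1, MU_x_2 = 1. Tangency: 10/√x_1 = p_1/p_2.
Solve: √x_1 = 10·p_2/p_1, so x_1*(p_1,p_2) = (10·p_2/p_1)², and x_2* = (m − p_1·x_1*)/p_2.
Plugging in: x_1* = (10·2/11.6)² = 2.9727.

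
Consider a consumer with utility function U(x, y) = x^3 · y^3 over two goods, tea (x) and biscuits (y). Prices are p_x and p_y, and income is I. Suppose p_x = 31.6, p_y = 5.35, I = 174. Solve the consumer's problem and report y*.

y* = 16.2617

At p_x=31.6, p_y=5.35, I=174: y* = 0.5·174/5.35 = 16.2617.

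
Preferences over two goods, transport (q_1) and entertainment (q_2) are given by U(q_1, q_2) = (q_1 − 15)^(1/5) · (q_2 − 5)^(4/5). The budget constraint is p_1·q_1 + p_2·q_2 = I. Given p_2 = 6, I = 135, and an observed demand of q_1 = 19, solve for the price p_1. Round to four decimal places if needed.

p_1 = 3

This is Cobb-Douglas in (q_1−15, q_2−5): tangency gives 0.2·p_2·(q_2−5) = 0.8·p_1·(q_1−15).
Substituting into the budget: q_1* = 15 + 0.2·(I − 15·p_1 − 5·p_2)/p_1, and q_2* = 5 + 0.8·(…)/p_2.
Set q_1* = 19 in the demand function and solve for p_1: p_1 = 3.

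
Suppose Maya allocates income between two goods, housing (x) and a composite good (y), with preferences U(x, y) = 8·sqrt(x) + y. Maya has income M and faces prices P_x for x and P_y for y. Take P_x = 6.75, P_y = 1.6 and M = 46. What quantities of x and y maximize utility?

x* = 0.899, y* = 24.9574

Set MRS = P_x/P_y: 4·x^(−1/2) = P_x/P_y.
Solve: √x = 4·P_y/P_x, so x*(P_x,P_y) = (4·P_y/P_x)², and y* = (M − P_x·x*)/P_y.
Plugging in: x* = (4·1.6/6.75)² = 0.899, y* = 24.9574.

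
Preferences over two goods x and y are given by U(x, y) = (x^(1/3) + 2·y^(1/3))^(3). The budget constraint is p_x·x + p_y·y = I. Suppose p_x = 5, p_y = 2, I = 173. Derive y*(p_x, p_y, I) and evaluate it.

y* = 70.6926

From the CES first-order condition, (1/2)·(y/x)^(2/3) = p_x/p_y.
Solve for the ratio: y/x = [2·p_x/p_y]^(1.5).
With the ratio pinned down, the budget gives x* = I/(p_x + p_y·(y/x)) and y* = (y/x)·x*.
Numerically y/x = 11.18034, so x* = 173/(5 + 2·11.18034) = 6.3229 and y* = 11.18034·6.3229 = 70.6926.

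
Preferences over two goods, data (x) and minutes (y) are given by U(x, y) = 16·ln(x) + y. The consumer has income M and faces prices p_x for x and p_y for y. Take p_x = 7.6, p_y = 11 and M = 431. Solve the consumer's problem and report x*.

x* = 23.1579

So x*(p_x,p_y) = 16·p_y/p_x, independent of income; and y* = (M − 16·p_y)/p_y.
At the given prices: x* = 16·11/7.6 = 23.1579.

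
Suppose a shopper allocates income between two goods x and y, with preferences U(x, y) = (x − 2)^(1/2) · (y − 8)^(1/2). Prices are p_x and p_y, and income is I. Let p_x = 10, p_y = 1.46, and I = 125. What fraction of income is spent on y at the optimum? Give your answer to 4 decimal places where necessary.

share on y = 0.4667

Let x' = x−2, y' = y−8. MRS = y'/x' = p_x/p_y.
After buying the subsistence bundle (2, 8), a share 0.5 of the remaining income goes to x: x* = 2 + 0.5·(I − 2p_x − 8p_y)/p_x.
Discretionary income = 125 − 2·10 − 8·1.46 = 93.32; x* = 2 + 0.5·93.32/10 = 6.666; y* = 8 + 0.5·93.32/1.46 = 39.9589.
Expenditure on y: 1.46·39.9589 = 58.34; share = 0.4667.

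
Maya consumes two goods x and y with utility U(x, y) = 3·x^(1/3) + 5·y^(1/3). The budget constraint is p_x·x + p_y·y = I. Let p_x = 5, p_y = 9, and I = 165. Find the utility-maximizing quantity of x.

MU_x ∝ 3·x^(-2/3), MU_y ∝ 5·y^(-2/3), so MRS = (3/5)·(y/x)^(2/3) = p_x/p_y.
Hence y/x = ((5/3)·p_x/p_y)^(1/(2/3)), i.e. raised to the 1.5 power.
With the ratio pinned down, the budget gives x* = I/(p_x + p_y·(y/x)) and y* = (y/x)·x*.
Numerically y/x = 0.890973, so x* = 165/(5 + 9·0.890973) = 12.674.

x* = 12.674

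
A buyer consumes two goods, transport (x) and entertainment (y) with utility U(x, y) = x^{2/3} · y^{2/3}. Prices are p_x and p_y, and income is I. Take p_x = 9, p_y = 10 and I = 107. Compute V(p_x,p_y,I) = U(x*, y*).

V = 10.0379

The MRS is y/x. Set MRS = p_x/p_y.
So 2/3·p_y·y = 2/3·p_x·x; combined with the budget, a share 0.5 of income goes to x.
Demand: x*(p_x,p_y,I) = 0.5·I/p_x and y* = 0.5·I/p_y.
At p_x=9, p_y=10, I=107: x* = 0.5·107/9 = 5.9444, y* = 5.35.
Utility at the optimum: U(5.9444, 5.35) = 10.0379.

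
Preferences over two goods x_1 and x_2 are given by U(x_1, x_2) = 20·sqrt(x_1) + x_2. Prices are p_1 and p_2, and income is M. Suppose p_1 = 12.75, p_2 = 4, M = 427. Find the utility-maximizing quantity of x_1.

Set MRS = p_1/p_2: 10·x_1^(−1/2) = p_1/p_2.
Solve: √x_1 = 10·p_2/p_1, so x_1*(p_1,p_2) = (10·p_2/p_1)², and x_2* = (M − p_1·x_1*)/p_2.
Plugging in: x_1* = (10·4/12.75)² = 9.8424.

x_1* = 9.8424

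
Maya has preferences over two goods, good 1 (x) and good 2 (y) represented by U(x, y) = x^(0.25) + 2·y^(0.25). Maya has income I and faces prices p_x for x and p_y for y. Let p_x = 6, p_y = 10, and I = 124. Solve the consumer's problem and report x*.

x* = 6.6127

From the CES first-order condition, (1/2)·(y/x)^(0.75) = p_x/p_y.
Solve for the ratio: y/x = [2·p_x/p_y]^(4/3).
Substitute y = (y/x)·x into the budget: x* = I/(p_x + p_y·(y/x)).
Numerically y/x = 1.27519, so x* = 124/(6 + 10·1.27519) = 6.6127.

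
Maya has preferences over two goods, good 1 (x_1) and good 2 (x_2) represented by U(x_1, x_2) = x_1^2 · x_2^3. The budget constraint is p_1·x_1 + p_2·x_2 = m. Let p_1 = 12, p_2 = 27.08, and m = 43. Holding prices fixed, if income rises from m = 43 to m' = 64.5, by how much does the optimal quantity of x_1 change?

Δx_1* = 0.7167

MU_x_1/MU_x_2 = (2·x_2)/(3·x_1); tangency sets this equal to p_1/p_2.
So 2·p_2·x_2 = 3·p_1·x_1; combined with the budget, a share 0.4 of income goes to x_1.
Demand: x_1*(p_1,p_2,m) = 0.4·m/p_1 and x_2* = 0.6·m/p_2.
At p_1=12, p_2=27.08, m=43: x_1* = 0.4·43/12 = 1.4333.
At m' = 64.5: x_1* = 2.15. Change: 2.15 − 1.4333 = 0.7167.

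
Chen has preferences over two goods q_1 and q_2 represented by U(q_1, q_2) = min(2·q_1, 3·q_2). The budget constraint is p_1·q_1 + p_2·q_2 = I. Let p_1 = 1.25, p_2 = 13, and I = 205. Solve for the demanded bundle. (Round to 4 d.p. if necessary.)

Here 3·1.25 + 2·13 = 29.75, giving q_1* = 20.6723 and q_2* = 13.7815.

q_1* = 20.6723, q_2* = 13.7815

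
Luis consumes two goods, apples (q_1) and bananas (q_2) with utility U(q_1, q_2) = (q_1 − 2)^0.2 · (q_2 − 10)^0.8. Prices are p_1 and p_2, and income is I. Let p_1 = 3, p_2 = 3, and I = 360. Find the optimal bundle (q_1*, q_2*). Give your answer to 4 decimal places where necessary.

q_1* = 23.6, q_2* = 96.4

This is Cobb-Douglas in (q_1−2, q_2−10): tangency gives 0.2·p_2·(q_2−10) = 0.8·p_1·(q_1−2).
Substituting into the budget: q_1* = 2 + 0.2·(I − 2·p_1 − 10·p_2)/p_1, and q_2* = 10 + 0.8·(…)/p_2.
Discretionary income = 360 − 2·3 − 10·3 = 324; q_1* = 2 + 0.2·324/3 = 23.6; q_2* = 10 + 0.8·324/3 = 96.4.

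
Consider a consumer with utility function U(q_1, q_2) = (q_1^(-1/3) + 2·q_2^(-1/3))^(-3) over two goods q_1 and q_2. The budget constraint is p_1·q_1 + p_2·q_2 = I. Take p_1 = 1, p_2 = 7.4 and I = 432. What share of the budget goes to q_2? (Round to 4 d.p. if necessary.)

From the CES first-order condition, (1/2)·(q_2/q_1)^(4/3) = p_1/p_2.
Solve for the ratio: q_2/q_1 = [2·p_1/p_2]^(0.75).
Substitute q_2 = (q_2/q_1)·q_1 into the budget: q_1* = I/(p_1 + p_2·(q_2/q_1)).
Numerically q_2/q_1 = 0.374842, so q_1* = 432/(1 + 7.4·0.374842) = 114.4725 and q_2* = 0.374842·114.4725 = 42.9091.
Expenditure on q_2: 7.4·42.9091 = 317.5275; share = 0.735.

share on q_2 = 0.735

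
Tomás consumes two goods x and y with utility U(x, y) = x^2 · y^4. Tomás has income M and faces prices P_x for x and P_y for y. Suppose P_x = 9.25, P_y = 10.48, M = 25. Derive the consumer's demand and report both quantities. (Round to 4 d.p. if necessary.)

MU_x/MU_y = (2·y)/(4·x); tangency sets this equal to P_x/P_y.
So 2·P_y·y = 4·P_x·x; combined with the budget, a share 1/3 of income goes to x.
Demand: x*(P_x,P_y,M) = 1/3·M/P_x and y* = 2/3·M/P_y.
At P_x=9.25, P_y=10.48, M=25: x* = 1/3·25/9.25 = 0.9009, y* = 1.5903.

x* = 0.9009, y* = 1.5903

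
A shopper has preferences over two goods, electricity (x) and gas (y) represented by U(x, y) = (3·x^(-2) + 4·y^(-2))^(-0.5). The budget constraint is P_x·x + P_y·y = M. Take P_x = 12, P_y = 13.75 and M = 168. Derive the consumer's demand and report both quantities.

x* = 6.3486, y* = 6.6776

From the CES first-order condition, (3/4)·(y/x)^(3) = P_x/P_y.
Solve for the ratio: y/x = [(4/3)·P_x/P_y]^(1/3).
Substitute y = (y/x)·x into the budget: x* = M/(P_x + P_y·(y/x)).
Numerically y/x = 1.051814, so x* = 168/(12 + 13.75·1.051814) = 6.3486 and y* = 1.051814·6.3486 = 6.6776.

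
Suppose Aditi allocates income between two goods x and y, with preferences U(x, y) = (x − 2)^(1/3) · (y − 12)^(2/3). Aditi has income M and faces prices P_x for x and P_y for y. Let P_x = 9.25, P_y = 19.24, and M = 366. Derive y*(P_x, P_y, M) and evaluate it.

Let x' = x−2, y' = y−12. MRS = (1/2)·y'/x' = P_x/P_y.
After buying the subsistence bundle (2, 12), a share 1/3 of the remaining income goes to x: x* = 2 + 1/3·(M − 2P_x − 12P_y)/P_x.
Discretionary income = 366 − 2·9.25 − 12·19.24 = 116.62; y* = 12 + 2/3·116.62/19.24 = 16.0409.

y* = 16.0409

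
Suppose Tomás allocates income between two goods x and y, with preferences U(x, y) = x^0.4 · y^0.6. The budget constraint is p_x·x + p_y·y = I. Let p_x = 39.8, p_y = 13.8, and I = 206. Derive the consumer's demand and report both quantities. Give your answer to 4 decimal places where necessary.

The MRS is (2/3)·y/x. Set MRS = p_x/p_y.
Rearranging, p_y·y = (3/2)·p_x·x. Substituting into the budget gives p_x·x·(1 + (3/2)) = I.
Demand: x*(p_x,p_y,I) = 0.4·I/p_x and y* = 0.6·I/p_y.
At p_x=39.8, p_y=13.8, I=206: x* = 0.4·206/39.8 = 2.0704, y* = 8.9565.

x* = 2.0704, y* = 8.9565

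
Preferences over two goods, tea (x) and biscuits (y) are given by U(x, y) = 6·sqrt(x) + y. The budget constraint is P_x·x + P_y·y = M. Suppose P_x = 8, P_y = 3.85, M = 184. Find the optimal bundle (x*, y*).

Set MRS = P_x/P_y: 3·x^(−1/2) = P_x/P_y.
Thus x* = (3·P_y/P_x)² — independent of M — with the rest of income spent on y.
Plugging in: x* = (3·3.85/8)² = 2.0844, y* = 43.461.

x* = 2.0844, y* = 43.461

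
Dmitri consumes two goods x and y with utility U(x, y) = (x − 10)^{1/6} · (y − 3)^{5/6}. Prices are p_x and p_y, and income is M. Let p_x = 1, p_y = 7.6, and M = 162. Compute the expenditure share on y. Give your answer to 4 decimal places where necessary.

share on y = 0.8053

This is Cobb-Douglas in (x−10, y−3): tangency gives 1/6·p_y·(y−3) = 5/6·p_x·(x−10).
After buying the subsistence bundle (10, 3), a share 1/6 of the remaining income goes to x: x* = 10 + 1/6·(M − 10p_x − 3p_y)/p_x.
Discretionary income = 162 − 10·1 − 3·7.6 = 129.2; x* = 10 + 1/6·129.2/1 = 31.5333; y* = 3 + 5/6·129.2/7.6 = 17.1667.
Expenditure on y: 7.6·17.1667 = 130.4667; share = 0.8053.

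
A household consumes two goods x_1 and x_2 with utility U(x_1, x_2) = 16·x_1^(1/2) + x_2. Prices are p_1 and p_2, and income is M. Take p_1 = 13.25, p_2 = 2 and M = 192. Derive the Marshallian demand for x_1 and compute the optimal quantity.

Plugging in: x_1* = (8·2/13.25)² = 1.4582.

x_1* = 1.4582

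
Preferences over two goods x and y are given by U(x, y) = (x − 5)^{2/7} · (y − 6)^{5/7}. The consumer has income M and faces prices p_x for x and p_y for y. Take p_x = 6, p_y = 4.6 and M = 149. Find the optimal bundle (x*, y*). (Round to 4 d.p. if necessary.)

Substituting into the budget: x* = 5 + 2/7·(M − 5·p_x − 6·p_y)/p_x, and y* = 6 + 5/7·(…)/p_y.
Discretionary income = 149 − 5·6 − 6·4.6 = 91.4; x* = 5 + 2/7·91.4/6 = 9.3524; y* = 6 + 5/7·91.4/4.6 = 20.1925.

x* = 9.3524, y* = 20.1925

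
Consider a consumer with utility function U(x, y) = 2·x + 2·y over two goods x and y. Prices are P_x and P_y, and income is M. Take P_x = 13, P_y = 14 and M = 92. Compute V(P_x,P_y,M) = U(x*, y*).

V = 14.1538

Linear utility — the consumer picks whichever good has higher MU/price: 2/13 = 0.1538 vs 2/14 = 0.1429.
x gives more utility per dollar, so spend all income on x: x* = M/P_x, y* = 0.
Numerically: x* = 7.0769, y* = 0.
Utility at the optimum: U(7.0769, 0) = 14.1538.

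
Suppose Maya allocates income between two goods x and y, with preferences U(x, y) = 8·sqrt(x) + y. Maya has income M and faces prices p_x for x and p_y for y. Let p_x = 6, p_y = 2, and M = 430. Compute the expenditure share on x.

share on x = 0.0248

Set MRS = p_x/p_y: 4·x^(−1/2) = p_x/p_y.
Solve: √x = 4·p_y/p_x, so x*(p_x,p_y) = (4·p_y/p_x)², and y* = (M − p_x·x*)/p_y.
Plugging in: x* = (4·2/6)² = 1.7778, y* = 209.6667.
Expenditure on x: 6·1.7778 = 10.6667; share = 0.0248.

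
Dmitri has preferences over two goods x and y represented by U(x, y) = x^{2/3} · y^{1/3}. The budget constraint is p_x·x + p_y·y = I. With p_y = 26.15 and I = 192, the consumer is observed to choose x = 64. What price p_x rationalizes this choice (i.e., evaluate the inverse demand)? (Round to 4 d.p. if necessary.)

p_x = 2

The MRS is 2·y/x. Set MRS = p_x/p_y.
Rearranging, p_y·y = (1/2)·p_x·x. Substituting into the budget gives p_x·x·(1 + (1/2)) = I.
Demand: x*(p_x,p_y,I) = 2/3·I/p_x and y* = 1/3·I/p_y.
Set x* = 64 in the demand function and solve for p_x: p_x = 2.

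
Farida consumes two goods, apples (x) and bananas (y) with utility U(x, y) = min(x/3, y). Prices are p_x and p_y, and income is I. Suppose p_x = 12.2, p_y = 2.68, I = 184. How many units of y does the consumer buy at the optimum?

With perfect complements, no substitution: consume in ratio x:y = 3:1.
Budget: p_x·x + p_y·(1/3)·x = I, so (3·p_x + p_y)·x = 3·I.
Demand: x*(p_x,p_y,I) = 3·I/(3·p_x + p_y), y* = I/(3·p_x + p_y).
Here 3·12.2 + 2.68 = 39.28, giving y* = 4.6843.

y* = 4.6843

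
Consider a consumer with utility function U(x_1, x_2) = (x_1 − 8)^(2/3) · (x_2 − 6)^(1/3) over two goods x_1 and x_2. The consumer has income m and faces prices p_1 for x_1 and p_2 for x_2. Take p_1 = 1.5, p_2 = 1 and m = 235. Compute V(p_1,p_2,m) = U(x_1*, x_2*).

V = 87.6256

This is Cobb-Douglas in (x_1−8, x_2−6): tangency gives 2/3·p_2·(x_2−6) = 1/3·p_1·(x_1−8).
After buying the subsistence bundle (8, 6), a share 2/3 of the remaining income goes to x_1: x_1* = 8 + 2/3·(m − 8p_1 − 6p_2)/p_1.
Discretionary income = 235 − 8·1.5 − 6·1 = 217; x_1* = 8 + 2/3·217/1.5 = 104.4444; x_2* = 6 + 1/3·217/1 = 78.3333.
Utility at the optimum: U(104.4444, 78.3333) = 87.6256.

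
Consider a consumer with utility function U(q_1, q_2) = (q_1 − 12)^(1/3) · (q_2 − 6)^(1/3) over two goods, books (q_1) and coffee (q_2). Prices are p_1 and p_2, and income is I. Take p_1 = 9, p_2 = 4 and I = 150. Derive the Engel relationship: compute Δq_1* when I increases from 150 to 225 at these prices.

Δq_1* = 4.1667

Let q_1' = q_1−12, q_2' = q_2−6. MRS = q_2'/q_1' = p_1/p_2.
Substituting into the budget: q_1* = 12 + 0.5·(I − 12·p_1 − 6·p_2)/p_1, and q_2* = 6 + 0.5·(…)/p_2.
Discretionary income = 150 − 12·9 − 6·4 = 18; q_1* = 12 + 0.5·18/9 = 13.
At I' = 225: q_1* = 17.1667. Change: 17.1667 − 13 = 4.1667.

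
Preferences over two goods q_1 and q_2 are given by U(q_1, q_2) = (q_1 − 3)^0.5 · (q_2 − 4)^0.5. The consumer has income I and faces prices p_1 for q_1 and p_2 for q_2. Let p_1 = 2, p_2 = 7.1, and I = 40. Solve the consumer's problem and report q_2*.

This is Cobb-Douglas in (q_1−3, q_2−4): tangency gives 0.5·p_2·(q_2−4) = 0.5·p_1·(q_1−3).
Substituting into the budget: q_1* = 3 + 0.5·(I − 3·p_1 − 4·p_2)/p_1, and q_2* = 4 + 0.5·(…)/p_2.
Discretionary income = 40 − 3·2 − 4·7.1 = 5.6; q_2* = 4 + 0.5·5.6/7.1 = 4.3944.

q_2* = 4.3944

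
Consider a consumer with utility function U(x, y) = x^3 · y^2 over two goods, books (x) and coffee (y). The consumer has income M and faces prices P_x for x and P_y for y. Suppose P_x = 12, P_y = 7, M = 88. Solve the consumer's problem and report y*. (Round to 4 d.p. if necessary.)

y* = 5.0286

Tangency: MRS = (3/2)·y/x = P_x/P_y.
So 3·P_y·y = 2·P_x·x; combined with the budget, a share 0.6 of income goes to x.
Demand: x*(P_x,P_y,M) = 0.6·M/P_x and y* = 0.4·M/P_y.
At P_x=12, P_y=7, M=88: y* = 0.4·88/7 = 5.0286.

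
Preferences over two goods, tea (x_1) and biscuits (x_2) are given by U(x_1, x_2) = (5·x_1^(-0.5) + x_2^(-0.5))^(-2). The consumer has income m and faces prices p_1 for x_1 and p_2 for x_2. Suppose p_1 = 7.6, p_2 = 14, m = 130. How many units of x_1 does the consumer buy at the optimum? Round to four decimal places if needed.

x_1* = 12.0524

From the CES first-order condition, 5·(x_2/x_1)^(1.5) = p_1/p_2.
Solve for the ratio: x_2/x_1 = [(1/5)·p_1/p_2]^(2/3).
Substitute x_2 = (x_2/x_1)·x_1 into the budget: x_1* = m/(p_1 + p_2·(x_2/x_1)).
Numerically x_2/x_1 = 0.227585, so x_1* = 130/(7.6 + 14·0.227585) = 12.0524.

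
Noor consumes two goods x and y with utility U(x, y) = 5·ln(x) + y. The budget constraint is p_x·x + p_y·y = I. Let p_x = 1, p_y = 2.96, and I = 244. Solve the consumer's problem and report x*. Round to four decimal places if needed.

x* = 14.8

Set MRS = p_x/p_y: (5/x)/1 = p_x/p_y.
So x*(p_x,p_y) = 5·p_y/p_x, independent of income; and y* = (I − 5·p_y)/p_y.
At the given prices: x* = 5·2.96/1 = 14.8.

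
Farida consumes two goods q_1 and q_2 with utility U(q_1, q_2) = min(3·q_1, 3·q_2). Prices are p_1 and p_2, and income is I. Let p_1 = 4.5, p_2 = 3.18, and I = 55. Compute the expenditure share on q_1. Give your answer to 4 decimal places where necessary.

With perfect complements, no substitution: consume in ratio q_1:q_2 = 3:3.
Budget: p_1·q_1 + p_2·q_1 = I, so (3·p_1 + 3·p_2)·q_1 = 3·I.
Demand: q_1*(p_1,p_2,I) = 3·I/(3·p_1 + 3·p_2), q_2* = 3·I/(3·p_1 + 3·p_2).
Here 3·4.5 + 3·3.18 = 23.04, giving q_1* = 7.1615 and q_2* = 7.1615.
Expenditure on q_1: 4.5·7.1615 = 32.2266; share = 0.5859.

share on q_1 = 0.5859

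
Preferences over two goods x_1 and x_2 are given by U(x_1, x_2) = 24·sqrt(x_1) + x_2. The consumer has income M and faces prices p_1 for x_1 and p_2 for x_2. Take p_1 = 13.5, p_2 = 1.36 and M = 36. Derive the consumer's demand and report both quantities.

Set MRS = p_1/p_2: 12·x_1^(−1/2) = p_1/p_2.
Solve: √x_1 = 12·p_2/p_1, so x_1*(p_1,p_2) = (12·p_2/p_1)², and x_2* = (M − p_1·x_1*)/p_2.
Plugging in: x_1* = (12·1.36/13.5)² = 1.4614, x_2* = 11.9639.

x_1* = 1.4614, x_2* = 11.9639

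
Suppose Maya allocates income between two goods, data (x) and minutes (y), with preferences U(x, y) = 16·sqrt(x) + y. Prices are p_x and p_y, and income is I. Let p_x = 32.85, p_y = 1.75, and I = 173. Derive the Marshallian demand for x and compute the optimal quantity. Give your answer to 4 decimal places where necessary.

Set MRS = p_x/p_y: 8·x^(−1/2) = p_x/p_y.
Thus x* = (8·p_y/p_x)² — independent of I — with the rest of income spent on y.
Plugging in: x* = (8·1.75/32.85)² = 0.1816.

x* = 0.1816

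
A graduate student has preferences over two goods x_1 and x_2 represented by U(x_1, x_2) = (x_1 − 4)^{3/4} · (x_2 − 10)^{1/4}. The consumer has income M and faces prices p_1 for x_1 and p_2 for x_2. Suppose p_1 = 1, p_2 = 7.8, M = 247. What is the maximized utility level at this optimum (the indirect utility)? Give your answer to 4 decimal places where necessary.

Let x_1' = x_1−4, x_2' = x_2−10. MRS = 3·x_2'/x_1' = p_1/p_2.
After buying the subsistence bundle (4, 10), a share 0.75 of the remaining income goes to x_1: x_1* = 4 + 0.75·(M − 4p_1 − 10p_2)/p_1.
Discretionary income = 247 − 4·1 − 10·7.8 = 165; x_1* = 4 + 0.75·165/1 = 127.75; x_2* = 10 + 0.25·165/7.8 = 15.2885.
Utility at the optimum: U(127.75, 15.2885) = 56.2654.

V = 56.2654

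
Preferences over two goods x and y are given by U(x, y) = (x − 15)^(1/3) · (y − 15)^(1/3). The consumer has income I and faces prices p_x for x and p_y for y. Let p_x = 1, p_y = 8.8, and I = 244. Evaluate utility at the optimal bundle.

V = 6.4417

MRS = (y−15)/(x−15). Tangency with p_x/p_y gives y−15 = (p_x/p_y)·(x−15).
After buying the subsistence bundle (15, 15), a share 0.5 of the remaining income goes to x: x* = 15 + 0.5·(I − 15p_x − 15p_y)/p_x.
Discretionary income = 244 − 15·1 − 15·8.8 = 97; x* = 15 + 0.5·97/1 = 63.5; y* = 15 + 0.5·97/8.8 = 20.5114.
Utility at the optimum: U(63.5, 20.5114) = 6.4417.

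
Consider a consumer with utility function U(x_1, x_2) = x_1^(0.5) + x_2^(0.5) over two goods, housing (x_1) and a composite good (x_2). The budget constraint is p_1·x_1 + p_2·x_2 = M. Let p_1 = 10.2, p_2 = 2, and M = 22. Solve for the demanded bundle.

MRS = MU_x_1/MU_x_2 = (x_2/x_1)^(0.5). Set equal to p_1/p_2.
Hence x_2/x_1 = (p_1/p_2)^(1/(0.5)), i.e. raised to the 2 power.
With the ratio pinned down, the budget gives x_1* = M/(p_1 + p_2·(x_2/x_1)) and x_2* = (x_2/x_1)·x_1*.
Numerically x_2/x_1 = 26.01, so x_1* = 22/(10.2 + 2·26.01) = 0.3536 and x_2* = 26.01·0.3536 = 9.1967.

x_1* = 0.3536, x_2* = 9.1967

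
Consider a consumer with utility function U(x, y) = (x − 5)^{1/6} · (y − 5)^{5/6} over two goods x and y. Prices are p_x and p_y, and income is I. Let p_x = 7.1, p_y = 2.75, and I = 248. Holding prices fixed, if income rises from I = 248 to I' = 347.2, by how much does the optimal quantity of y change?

Δy* = 30.0606

Let x' = x−5, y' = y−5. MRS = (1/5)·y'/x' = p_x/p_y.
After buying the subsistence bundle (5, 5), a share 1/6 of the remaining income goes to x: x* = 5 + 1/6·(I − 5p_x − 5p_y)/p_x.
Discretionary income = 248 − 5·7.1 − 5·2.75 = 198.75; y* = 5 + 5/6·198.75/2.75 = 65.2273.
At I' = 347.2: y* = 95.2879. Change: 95.2879 − 65.2273 = 30.0606.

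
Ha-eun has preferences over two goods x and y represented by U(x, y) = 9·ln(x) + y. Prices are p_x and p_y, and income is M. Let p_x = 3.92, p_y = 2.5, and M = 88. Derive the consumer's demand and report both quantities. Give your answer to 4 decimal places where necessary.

Set MRS = p_x/p_y: (9/x)/1 = p_x/p_y.
So x*(p_x,p_y) = 9·p_y/p_x, independent of income; and y* = (M − 9·p_y)/p_y.
At the given prices: x* = 9·2.5/3.92 = 5.7398, and y* = 26.2.

x* = 5.7398, y* = 26.2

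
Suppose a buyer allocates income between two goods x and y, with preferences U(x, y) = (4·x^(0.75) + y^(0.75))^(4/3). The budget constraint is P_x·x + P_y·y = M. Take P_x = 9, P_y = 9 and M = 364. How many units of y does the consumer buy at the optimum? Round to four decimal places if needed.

y* = 0.1574

MRS = MU_x/MU_y = 4·(y/x)^(0.25). Set equal to P_x/P_y.
Hence y/x = ((1/4)·P_x/P_y)^(1/(0.25)), i.e. raised to the 4 power.
Substitute y = (y/x)·x into the budget: x* = M/(P_x + P_y·(y/x)).
Numerically y/x = 0.003906, so x* = 364/(9 + 9·0.003906) = 40.2871 and y* = 0.003906·40.2871 = 0.1574.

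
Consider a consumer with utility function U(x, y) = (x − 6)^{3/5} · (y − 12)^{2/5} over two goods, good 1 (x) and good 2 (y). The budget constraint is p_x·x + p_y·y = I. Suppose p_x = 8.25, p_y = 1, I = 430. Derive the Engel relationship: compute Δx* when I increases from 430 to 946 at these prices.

Δx* = 37.5273

This is Cobb-Douglas in (x−6, y−12): tangency gives 0.6·p_y·(y−12) = 0.4·p_x·(x−6).
Substituting into the budget: x* = 6 + 0.6·(I − 6·p_x − 12·p_y)/p_x, and y* = 12 + 0.4·(…)/p_y.
Discretionary income = 430 − 6·8.25 − 12·1 = 368.5; x* = 6 + 0.6·368.5/8.25 = 32.8.
At I' = 946: x* = 70.3273. Change: 70.3273 − 32.8 = 37.5273.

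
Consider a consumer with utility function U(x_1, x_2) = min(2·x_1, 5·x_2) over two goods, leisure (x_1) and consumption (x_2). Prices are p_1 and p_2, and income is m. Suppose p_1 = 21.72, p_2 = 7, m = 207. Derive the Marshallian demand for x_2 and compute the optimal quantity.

x_2* = 3.3768

Here 5·21.72 + 2·7 = 122.6, giving x_2* = 3.3768.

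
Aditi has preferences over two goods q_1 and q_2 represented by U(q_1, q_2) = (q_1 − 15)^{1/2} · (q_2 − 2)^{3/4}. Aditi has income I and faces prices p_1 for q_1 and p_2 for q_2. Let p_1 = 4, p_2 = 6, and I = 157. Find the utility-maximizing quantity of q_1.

This is Cobb-Douglas in (q_1−15, q_2−2): tangency gives 0.5·p_2·(q_2−2) = 0.75·p_1·(q_1−15).
After buying the subsistence bundle (15, 2), a share 0.4 of the remaining income goes to q_1: q_1* = 15 + 0.4·(I − 15p_1 − 2p_2)/p_1.
Discretionary income = 157 − 15·4 − 2·6 = 85; q_1* = 15 + 0.4·85/4 = 23.5.

q_1* = 23.5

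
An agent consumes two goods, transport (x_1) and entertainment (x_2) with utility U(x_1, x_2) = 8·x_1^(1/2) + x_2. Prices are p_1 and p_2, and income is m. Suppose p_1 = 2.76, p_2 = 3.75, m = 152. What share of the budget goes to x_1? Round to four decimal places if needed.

share on x_1 = 0.5363

Utility is quasi-linear in x_2; the FOC for x_1 is 4/√x_1 = p_1/p_2.
Thus x_1* = (4·p_2/p_1)² — independent of m — with the rest of income spent on x_2.
Plugging in: x_1* = (4·3.75/2.76)² = 29.5369, x_2* = 18.7942.
Expenditure on x_1: 2.76·29.5369 = 81.5217; share = 0.5363.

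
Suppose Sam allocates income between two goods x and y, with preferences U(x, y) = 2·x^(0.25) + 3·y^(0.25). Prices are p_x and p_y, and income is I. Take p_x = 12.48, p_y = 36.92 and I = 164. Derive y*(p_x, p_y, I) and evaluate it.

From the CES first-order condition, (2/3)·(y/x)^(0.75) = p_x/p_y.
Solve for the ratio: y/x = [(3/2)·p_x/p_y]^(4/3).
With the ratio pinned down, the budget gives x* = I/(p_x + p_y·(y/x)) and y* = (y/x)·x*.
Numerically y/x = 0.40432, so x* = 164/(12.48 + 36.92·0.40432) = 5.9838 and y* = 0.40432·5.9838 = 2.4194.

y* = 2.4194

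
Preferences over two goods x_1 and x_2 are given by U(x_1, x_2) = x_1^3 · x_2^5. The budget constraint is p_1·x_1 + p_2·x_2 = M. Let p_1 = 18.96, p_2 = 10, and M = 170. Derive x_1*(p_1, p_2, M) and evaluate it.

MU_x_1/MU_x_2 = (3·x_2)/(5·x_1); tangency sets this equal to p_1/p_2.
Rearranging, p_2·x_2 = (5/3)·p_1·x_1. Substituting into the budget gives p_1·x_1·(1 + (5/3)) = M.
Demand: x_1*(p_1,p_2,M) = 0.375·M/p_1 and x_2* = 0.625·M/p_2.
At p_1=18.96, p_2=10, M=170: x_1* = 0.375·170/18.96 = 3.3623.

x_1* = 3.3623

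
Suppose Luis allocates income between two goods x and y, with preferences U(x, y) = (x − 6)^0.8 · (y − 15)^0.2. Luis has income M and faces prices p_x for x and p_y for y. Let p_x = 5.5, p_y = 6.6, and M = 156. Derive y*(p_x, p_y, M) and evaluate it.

y* = 15.7273

After buying the subsistence bundle (6, 15), a share 0.8 of the remaining income goes to x: x* = 6 + 0.8·(M − 6p_x − 15p_y)/p_x.
Discretionary income = 156 − 6·5.5 − 15·6.6 = 24; y* = 15 + 0.2·24/6.6 = 15.7273.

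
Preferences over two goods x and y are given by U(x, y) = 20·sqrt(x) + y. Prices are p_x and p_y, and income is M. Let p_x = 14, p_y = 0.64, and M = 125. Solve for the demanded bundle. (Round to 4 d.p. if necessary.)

x* = 0.209, y* = 190.7411

Utility is quasi-linear in y; the FOC for x is 10/√x = p_x/p_y.
Thus x* = (10·p_y/p_x)² — independent of M — with the rest of income spent on y.
Plugging in: x* = (10·0.64/14)² = 0.209, y* = 190.7411.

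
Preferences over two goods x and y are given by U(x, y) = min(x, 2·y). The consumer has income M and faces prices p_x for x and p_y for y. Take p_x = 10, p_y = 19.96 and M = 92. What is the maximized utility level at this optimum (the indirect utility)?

V = 4.6046

Leontief preferences: the optimum is at the kink where x/2 = y/1, i.e. y = (1/2)·x.
Budget: p_x·x + p_y·(1/2)·x = M, so (2·p_x + p_y)·x = 2·M.
Demand: x*(p_x,p_y,M) = 2·M/(2·p_x + p_y), y* = M/(2·p_x + p_y).
Here 2·10 + 19.96 = 39.96, giving x* = 4.6046 and y* = 2.3023.
Utility at the optimum: U(4.6046, 2.3023) = 4.6046.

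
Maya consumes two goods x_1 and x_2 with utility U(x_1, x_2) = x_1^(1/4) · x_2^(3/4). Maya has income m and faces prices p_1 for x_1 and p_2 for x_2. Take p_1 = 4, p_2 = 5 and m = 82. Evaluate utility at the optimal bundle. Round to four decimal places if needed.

V = 9.8822

MU_x_1/MU_x_2 = (0.25·x_2)/(0.75·x_1); tangency sets this equal to p_1/p_2.
So 0.25·p_2·x_2 = 0.75·p_1·x_1; combined with the budget, a share 0.25 of income goes to x_1.
Demand: x_1*(p_1,p_2,m) = 0.25·m/p_1 and x_2* = 0.75·m/p_2.
At p_1=4, p_2=5, m=82: x_1* = 0.25·82/4 = 5.125, x_2* = 12.3.
Utility at the optimum: U(5.125, 12.3) = 9.8822.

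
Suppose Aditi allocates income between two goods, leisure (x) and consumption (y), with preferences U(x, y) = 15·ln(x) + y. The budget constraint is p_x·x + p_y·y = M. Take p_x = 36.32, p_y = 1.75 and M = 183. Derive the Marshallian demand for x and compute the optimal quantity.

x* = 0.7227

So x*(p_x,p_y) = 15·p_y/p_x, independent of income; and y* = (M − 15·p_y)/p_y.
At the given prices: x* = 15·1.75/36.32 = 0.7227.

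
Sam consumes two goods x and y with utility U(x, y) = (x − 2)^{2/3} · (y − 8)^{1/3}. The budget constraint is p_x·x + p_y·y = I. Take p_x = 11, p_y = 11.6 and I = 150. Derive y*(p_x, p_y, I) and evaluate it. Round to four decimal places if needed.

MRS = 2·(y−8)/(x−2). Tangency with p_x/p_y gives y−8 = (1/2)·(p_x/p_y)·(x−2).
Substituting into the budget: x* = 2 + 2/3·(I − 2·p_x − 8·p_y)/p_x, and y* = 8 + 1/3·(…)/p_y.
Discretionary income = 150 − 2·11 − 8·11.6 = 35.2; y* = 8 + 1/3·35.2/11.6 = 9.0115.

y* = 9.0115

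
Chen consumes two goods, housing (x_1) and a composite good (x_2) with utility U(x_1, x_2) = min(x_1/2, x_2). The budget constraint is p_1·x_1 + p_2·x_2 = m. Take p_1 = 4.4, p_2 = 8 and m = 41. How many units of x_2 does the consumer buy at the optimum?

Leontief preferences: the optimum is at the kink where x_1/2 = x_2/1, i.e. x_2 = (1/2)·x_1.
Budget: p_1·x_1 + p_2·(1/2)·x_1 = m, so (2·p_1 + p_2)·x_1 = 2·m.
Demand: x_1*(p_1,p_2,m) = 2·m/(2·p_1 + p_2), x_2* = m/(2·p_1 + p_2).
Here 2·4.4 + 8 = 16.8, giving x_2* = 2.4405.

x_2* = 2.4405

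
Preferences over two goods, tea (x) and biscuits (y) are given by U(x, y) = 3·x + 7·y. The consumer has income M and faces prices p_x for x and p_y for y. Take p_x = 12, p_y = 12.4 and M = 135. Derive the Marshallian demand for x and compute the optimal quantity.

x* = 0

Perfect substitutes: compare marginal utility per dollar. 3/p_x vs 7/p_y → 0.25 vs 0.5645.
y gives more utility per dollar, so spend all income on y: y* = M/p_y, x* = 0.
Numerically: x* = 0, y* = 10.8871.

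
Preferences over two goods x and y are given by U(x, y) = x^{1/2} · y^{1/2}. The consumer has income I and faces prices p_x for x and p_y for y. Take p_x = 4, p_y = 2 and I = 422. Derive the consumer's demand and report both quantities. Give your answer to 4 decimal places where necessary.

x* = 52.75, y* = 105.5

The MRS is y/x. Set MRS = p_x/p_y.
Rearranging, p_y·y = p_x·x. Substituting into the budget gives p_x·x·(1 + 1) = I.
Demand: x*(p_x,p_y,I) = 0.5·I/p_x and y* = 0.5·I/p_y.
At p_x=4, p_y=2, I=422: x* = 0.5·422/4 = 52.75, y* = 105.5.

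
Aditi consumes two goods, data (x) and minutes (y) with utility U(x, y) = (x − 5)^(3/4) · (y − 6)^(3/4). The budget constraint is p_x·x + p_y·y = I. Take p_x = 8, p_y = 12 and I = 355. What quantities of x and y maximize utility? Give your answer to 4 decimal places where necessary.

x* = 20.1875, y* = 16.125

Let x' = x−5, y' = y−6. MRS = y'/x' = p_x/p_y.
Substituting into the budget: x* = 5 + 0.5·(I − 5·p_x − 6·p_y)/p_x, and y* = 6 + 0.5·(…)/p_y.
Discretionary income = 355 − 5·8 − 6·12 = 243; x* = 5 + 0.5·243/8 = 20.1875; y* = 6 + 0.5·243/12 = 16.125.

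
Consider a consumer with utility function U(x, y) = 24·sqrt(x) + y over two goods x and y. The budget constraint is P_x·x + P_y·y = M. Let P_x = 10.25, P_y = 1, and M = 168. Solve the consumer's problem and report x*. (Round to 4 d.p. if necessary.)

x* = 1.3706

MU_x = 12/√x, MU_y = 1. Tangency: 12/√x = P_x/P_y.
Thus x* = (12·P_y/P_x)² — independent of M — with the rest of income spent on y.
Plugging in: x* = (12·1/10.25)² = 1.3706.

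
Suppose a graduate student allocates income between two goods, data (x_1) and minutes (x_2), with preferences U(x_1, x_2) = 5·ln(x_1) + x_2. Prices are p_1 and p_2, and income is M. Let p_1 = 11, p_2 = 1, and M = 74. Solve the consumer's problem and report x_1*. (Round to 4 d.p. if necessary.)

x_1* = 0.4545

So x_1*(p_1,p_2) = 5·p_2/p_1, independent of income; and x_2* = (M − 5·p_2)/p_2.
At the given prices: x_1* = 5·1/11 = 0.4545.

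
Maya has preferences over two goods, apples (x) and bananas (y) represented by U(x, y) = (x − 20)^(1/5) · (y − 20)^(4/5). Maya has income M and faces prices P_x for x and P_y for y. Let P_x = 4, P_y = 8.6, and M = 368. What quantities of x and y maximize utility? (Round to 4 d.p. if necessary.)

MRS = (1/4)·(y−20)/(x−20). Tangency with P_x/P_y gives y−20 = 4·(P_x/P_y)·(x−20).
After buying the subsistence bundle (20, 20), a share 0.2 of the remaining income goes to x: x* = 20 + 0.2·(M − 20P_x − 20P_y)/P_x.
Discretionary income = 368 − 20·4 − 20·8.6 = 116; x* = 20 + 0.2·116/4 = 25.8; y* = 20 + 0.8·116/8.6 = 30.7907.

x* = 25.8, y* = 30.7907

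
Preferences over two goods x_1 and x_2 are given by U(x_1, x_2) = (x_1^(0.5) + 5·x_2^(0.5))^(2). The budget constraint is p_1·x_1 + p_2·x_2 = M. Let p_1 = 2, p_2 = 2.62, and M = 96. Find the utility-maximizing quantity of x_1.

MRS = MU_x_1/MU_x_2 = (1/5)·(x_2/x_1)^(0.5). Set equal to p_1/p_2.
Hence x_2/x_1 = (5·p_1/p_2)^(1/(0.5)), i.e. raised to the 2 power.
Substitute x_2 = (x_2/x_1)·x_1 into the budget: x_1* = M/(p_1 + p_2·(x_2/x_1)).
Numerically x_2/x_1 = 14.567916, so x_1* = 96/(2 + 2.62·14.567916) = 2.39.

x_1* = 2.39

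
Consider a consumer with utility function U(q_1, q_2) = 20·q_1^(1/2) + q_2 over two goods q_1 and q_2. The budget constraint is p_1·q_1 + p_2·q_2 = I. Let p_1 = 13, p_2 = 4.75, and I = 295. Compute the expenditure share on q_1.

share on q_1 = 0.5883

Thus q_1* = (10·p_2/p_1)² — independent of I — with the rest of income spent on q_2.
Plugging in: q_1* = (10·4.75/13)² = 13.3506, q_2* = 25.5668.
Expenditure on q_1: 13·13.3506 = 173.5577; share = 0.5883.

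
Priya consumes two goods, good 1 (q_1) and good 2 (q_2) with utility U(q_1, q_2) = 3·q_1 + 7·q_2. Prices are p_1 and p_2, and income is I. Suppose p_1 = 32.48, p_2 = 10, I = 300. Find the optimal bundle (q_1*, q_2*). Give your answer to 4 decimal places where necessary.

Linear utility — the consumer picks whichever good has higher MU/price: 3/32.48 = 0.0924 vs 7/10 = 0.7.
q_2 gives more utility per dollar, so spend all income on q_2: q_2* = I/p_2, q_1* = 0.
Numerically: q_1* = 0, q_2* = 30.

q_1* = 0, q_2* = 30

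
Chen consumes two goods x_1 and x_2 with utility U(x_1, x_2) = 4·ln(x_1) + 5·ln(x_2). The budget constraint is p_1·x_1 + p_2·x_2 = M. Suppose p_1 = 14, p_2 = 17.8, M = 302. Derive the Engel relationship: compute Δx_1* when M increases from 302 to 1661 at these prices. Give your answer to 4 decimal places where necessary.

The MRS is (4/5)·x_2/x_1. Set MRS = p_1/p_2.
So 4·p_2·x_2 = 5·p_1·x_1; combined with the budget, a share 4/9 of income goes to x_1.
Demand: x_1*(p_1,p_2,M) = 4/9·M/p_1 and x_2* = 5/9·M/p_2.
At p_1=14, p_2=17.8, M=302: x_1* = 4/9·302/14 = 9.5873.
At M' = 1661: x_1* = 52.7302. Change: 52.7302 − 9.5873 = 43.1429.

Δx_1* = 43.1429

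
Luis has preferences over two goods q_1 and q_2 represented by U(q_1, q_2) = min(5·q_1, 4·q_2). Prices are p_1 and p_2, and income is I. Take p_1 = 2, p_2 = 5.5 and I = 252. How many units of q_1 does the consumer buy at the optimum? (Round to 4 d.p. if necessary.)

q_1* = 28.3944

With perfect complements, no substitution: consume in ratio q_1:q_2 = 4:5.
Budget: p_1·q_1 + p_2·(5/4)·q_1 = I, so (4·p_1 + 5·p_2)·q_1 = 4·I.
Demand: q_1*(p_1,p_2,I) = 4·I/(4·p_1 + 5·p_2), q_2* = 5·I/(4·p_1 + 5·p_2).
Here 4·2 + 5·5.5 = 35.5, giving q_1* = 28.3944.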